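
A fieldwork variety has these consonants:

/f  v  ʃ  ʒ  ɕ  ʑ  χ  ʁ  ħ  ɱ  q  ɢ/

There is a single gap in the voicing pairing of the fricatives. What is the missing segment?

/ʕ/

place of articulation  voiceless  voiced  
labiodental       f         v       
postalveolar      ʃ         ʒ       
alveolo-palatal   ɕ         ʑ       
uvular            χ         ʁ       
pharyngeal        ħ         —       
The pharyngeal row has no voiced member, so the gap is the voiced pharyngeal fricative /ʕ/.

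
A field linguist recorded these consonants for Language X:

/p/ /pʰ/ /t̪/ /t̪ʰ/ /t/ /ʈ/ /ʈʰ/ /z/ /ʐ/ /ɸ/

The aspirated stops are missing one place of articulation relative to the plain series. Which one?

alveolar

place of articulation  plain     aspirated
bilabial          p         pʰ      
dental            t̪        t̪ʰ     
alveolar          t         —       
retroflex         ʈ         ʈʰ      
Every place of articulation has an aspirated member except alveolar, where /tʰ/ would be expected.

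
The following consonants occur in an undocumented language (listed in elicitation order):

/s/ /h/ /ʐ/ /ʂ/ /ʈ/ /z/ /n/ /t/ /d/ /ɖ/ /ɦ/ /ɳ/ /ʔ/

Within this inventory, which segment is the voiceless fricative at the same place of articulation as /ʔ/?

/ʔ/ is a voiceless glottal stop.
The voiceless fricative at the same place is a voiceless glottal fricative — in this inventory, /h/.

/h/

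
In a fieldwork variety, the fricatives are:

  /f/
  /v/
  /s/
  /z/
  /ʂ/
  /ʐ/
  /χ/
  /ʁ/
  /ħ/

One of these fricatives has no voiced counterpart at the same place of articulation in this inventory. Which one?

Labiodental: /f/ ~ /v/
Alveolar: /s/ ~ /z/
Retroflex: /ʂ/ ~ /ʐ/
Uvular: /χ/ ~ /ʁ/
Pharyngeal: only /ħ/ (voiceless); no voiced partner.
So /ħ/ is the unpaired segment.

/ħ/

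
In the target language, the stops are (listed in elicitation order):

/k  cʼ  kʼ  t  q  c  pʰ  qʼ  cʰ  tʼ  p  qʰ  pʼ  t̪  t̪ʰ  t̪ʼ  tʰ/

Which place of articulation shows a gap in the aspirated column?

bilabial: plain /p/, aspirated /pʰ/, ejective /pʼ/.
dental: plain /t̪/, aspirated /t̪ʰ/, ejective /t̪ʼ/.
alveolar: plain /t/, aspirated /tʰ/, ejective /tʼ/.
palatal: plain /c/, aspirated /cʰ/, ejective /cʼ/.
velar: plain /k/, aspirated —, ejective /kʼ/.
uvular: plain /q/, aspirated /qʰ/, ejective /qʼ/.
Every place of articulation has an aspirated member except velar, where /kʰ/ would be expected.

velar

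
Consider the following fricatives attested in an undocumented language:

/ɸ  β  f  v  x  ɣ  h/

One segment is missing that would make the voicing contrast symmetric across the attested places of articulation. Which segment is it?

/ɦ/

Voiceless: /ɸ/ (bilabial), /f/ (labiodental), /x/ (velar), /h/ (glottal).
Voiced: /β/ (bilabial), /v/ (labiodental), /ɣ/ (velar).
The glottal row has no voiced member, so the gap is the voiced glottal fricative /ɦ/.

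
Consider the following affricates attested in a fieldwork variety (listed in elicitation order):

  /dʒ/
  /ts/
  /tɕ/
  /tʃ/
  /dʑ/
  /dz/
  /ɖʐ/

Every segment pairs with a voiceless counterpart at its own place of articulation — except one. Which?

Alveolar: /ts/ ~ /dz/
Postalveolar: /tʃ/ ~ /dʒ/
Alveolo-palatal: /tɕ/ ~ /dʑ/
Retroflex: only /ɖʐ/ (voiced); no voiceless partner.
So /ɖʐ/ is the unpaired segment.

/ɖʐ/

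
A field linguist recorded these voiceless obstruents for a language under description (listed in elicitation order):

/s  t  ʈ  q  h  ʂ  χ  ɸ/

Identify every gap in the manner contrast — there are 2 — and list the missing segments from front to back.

bilabial: stop —, fricative /ɸ/.
alveolar: stop /t/, fricative /s/.
retroflex: stop /ʈ/, fricative /ʂ/.
uvular: stop /q/, fricative /χ/.
glottal: stop —, fricative /h/.
Gaps, from front to back: bilabial lacks stop (/p/); glottal lacks stop (/ʔ/).

/p/, /ʔ/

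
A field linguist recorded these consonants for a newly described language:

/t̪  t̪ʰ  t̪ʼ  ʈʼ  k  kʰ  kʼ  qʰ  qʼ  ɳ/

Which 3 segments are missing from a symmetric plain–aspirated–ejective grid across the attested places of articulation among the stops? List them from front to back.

place of articulation  plain     aspirated  ejective
dental            t̪        t̪ʰ       t̪ʼ     
retroflex         —         —         ʈʼ      
velar             k         kʰ        kʼ      
uvular            —         qʰ        qʼ      
Gaps, from front to back: retroflex lacks plain (/ʈ/); retroflex lacks aspirated (/ʈʰ/); uvular lacks plain (/q/).

/ʈ/, /ʈʰ/, /q/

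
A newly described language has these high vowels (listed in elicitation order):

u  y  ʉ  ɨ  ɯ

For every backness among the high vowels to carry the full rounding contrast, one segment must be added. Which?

front: unrounded —, rounded /y/.
central: unrounded /ɨ/, rounded /ʉ/.
back: unrounded /ɯ/, rounded /u/.
The front row has no unrounded member, so the gap is the front unrounded vowel /i/.

/i/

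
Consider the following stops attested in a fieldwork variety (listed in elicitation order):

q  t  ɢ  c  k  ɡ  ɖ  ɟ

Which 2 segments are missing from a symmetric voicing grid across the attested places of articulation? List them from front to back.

alveolar: voiceless /t/, voiced —.
retroflex: voiceless —, voiced /ɖ/.
palatal: voiceless /c/, voiced /ɟ/.
velar: voiceless /k/, voiced /ɡ/.
uvular: voiceless /q/, voiced /ɢ/.
Gaps, from front to back: alveolar lacks voiced (/d/); retroflex lacks voiceless (/ʈ/).

/d/, /ʈ/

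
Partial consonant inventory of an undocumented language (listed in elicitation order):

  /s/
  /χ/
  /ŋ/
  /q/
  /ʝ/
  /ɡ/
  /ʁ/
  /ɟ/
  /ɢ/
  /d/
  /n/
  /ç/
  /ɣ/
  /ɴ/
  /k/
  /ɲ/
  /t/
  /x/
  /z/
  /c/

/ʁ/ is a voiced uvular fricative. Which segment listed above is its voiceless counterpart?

The voiceless counterpart is a voiceless uvular fricative — in this inventory, /χ/.

/χ/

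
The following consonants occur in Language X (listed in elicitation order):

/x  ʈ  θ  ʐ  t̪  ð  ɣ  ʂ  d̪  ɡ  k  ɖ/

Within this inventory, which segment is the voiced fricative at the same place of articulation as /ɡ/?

/ɡ/ is a voiced velar stop.
The voiced fricative at the same place is a voiced velar fricative — in this inventory, /ɣ/.

/ɣ/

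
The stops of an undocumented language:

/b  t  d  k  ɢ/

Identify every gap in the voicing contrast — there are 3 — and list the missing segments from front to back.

Voiceless: /t/ (alveolar), /k/ (velar).
Voiced: /b/ (bilabial), /d/ (alveolar), /ɢ/ (uvular).
Gaps, from front to back: bilabial lacks voiceless (/p/); velar lacks voiced (/ɡ/); uvular lacks voiceless (/q/).

/p/, /ɡ/, /q/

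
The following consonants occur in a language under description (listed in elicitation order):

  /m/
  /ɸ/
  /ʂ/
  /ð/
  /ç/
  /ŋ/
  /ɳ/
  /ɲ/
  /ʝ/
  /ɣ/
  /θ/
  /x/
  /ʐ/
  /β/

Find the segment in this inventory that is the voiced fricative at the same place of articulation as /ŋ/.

/ŋ/ is a velar nasal.
The voiced fricative at the same place is a voiced velar fricative — in this inventory, /ɣ/.

/ɣ/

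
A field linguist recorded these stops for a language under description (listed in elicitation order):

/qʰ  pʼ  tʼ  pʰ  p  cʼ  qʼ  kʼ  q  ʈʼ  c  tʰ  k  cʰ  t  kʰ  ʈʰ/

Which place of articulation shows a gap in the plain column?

retroflex

place of articulation  plain     aspirated  ejective
bilabial          p         pʰ        pʼ      
alveolar          t         tʰ        tʼ      
retroflex         —         ʈʰ        ʈʼ      
palatal           c         cʰ        cʼ      
velar             k         kʰ        kʼ      
uvular            q         qʰ        qʼ      
Every place of articulation has a plain member except retroflex, where /ʈ/ would be expected.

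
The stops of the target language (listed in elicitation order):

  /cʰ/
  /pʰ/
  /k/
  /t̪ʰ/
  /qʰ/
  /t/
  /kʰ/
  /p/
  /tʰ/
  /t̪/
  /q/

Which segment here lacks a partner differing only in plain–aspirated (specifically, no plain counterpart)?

Bilabial: /p/ ~ /pʰ/
Dental: /t̪/ ~ /t̪ʰ/
Alveolar: /t/ ~ /tʰ/
Velar: /k/ ~ /kʰ/
Uvular: /q/ ~ /qʰ/
Palatal: only /cʰ/ (aspirated); no plain partner.
So /cʰ/ is the unpaired segment.

/cʰ/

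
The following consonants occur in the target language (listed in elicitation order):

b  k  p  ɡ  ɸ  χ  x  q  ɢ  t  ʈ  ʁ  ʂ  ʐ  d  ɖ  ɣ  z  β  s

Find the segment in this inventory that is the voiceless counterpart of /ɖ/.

/ʈ/

/ɖ/ is a voiced retroflex stop.
The voiceless counterpart is a voiceless retroflex stop — in this inventory, /ʈ/.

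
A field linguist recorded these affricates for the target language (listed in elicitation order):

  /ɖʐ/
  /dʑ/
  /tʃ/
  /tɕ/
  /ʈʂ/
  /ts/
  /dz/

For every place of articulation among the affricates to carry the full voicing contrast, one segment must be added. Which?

/dʒ/

Voiceless: /ts/ (alveolar), /tʃ/ (postalveolar), /ʈʂ/ (retroflex), /tɕ/ (alveolo-palatal).
Voiced: /dz/ (alveolar), /ɖʐ/ (retroflex), /dʑ/ (alveolo-palatal).
The postalveolar row has no voiced member, so the gap is the voiced postalveolar affricate /dʒ/.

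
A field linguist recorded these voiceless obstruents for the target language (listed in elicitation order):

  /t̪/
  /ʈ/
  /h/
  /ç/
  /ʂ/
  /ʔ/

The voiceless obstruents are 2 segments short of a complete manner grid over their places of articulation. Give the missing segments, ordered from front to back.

Stop: /t̪/ (dental), /ʈ/ (retroflex), /ʔ/ (glottal).
Fricative: /ʂ/ (retroflex), /ç/ (palatal), /h/ (glottal).
Gaps, from front to back: dental lacks fricative (/θ/); palatal lacks stop (/c/).

/θ/, /c/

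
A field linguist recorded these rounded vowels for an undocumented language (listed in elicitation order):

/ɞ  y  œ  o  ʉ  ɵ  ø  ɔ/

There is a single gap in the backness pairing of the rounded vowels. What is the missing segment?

high: front /y/, central /ʉ/, back —.
high-mid: front /ø/, central /ɵ/, back /o/.
low-mid: front /œ/, central /ɞ/, back /ɔ/.
The high row has no back member, so the gap is the high back rounded vowel /u/.

/u/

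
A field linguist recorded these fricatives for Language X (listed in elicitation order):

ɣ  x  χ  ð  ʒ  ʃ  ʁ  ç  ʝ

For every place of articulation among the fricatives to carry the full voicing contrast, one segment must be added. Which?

place of articulation  voiceless  voiced  
dental            —         ð       
postalveolar      ʃ         ʒ       
palatal           ç         ʝ       
velar             x         ɣ       
uvular            χ         ʁ       
The dental row has no voiceless member, so the gap is the voiceless dental fricative /θ/.

/θ/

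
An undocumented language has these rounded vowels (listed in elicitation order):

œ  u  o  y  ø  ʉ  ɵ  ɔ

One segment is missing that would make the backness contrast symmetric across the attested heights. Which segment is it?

/ɞ/

height            front     central   back    
high              y         ʉ         u       
high-mid          ø         ɵ         o       
low-mid           œ         —         ɔ       
The low-mid row has no central member, so the gap is the low-mid central rounded vowel /ɞ/.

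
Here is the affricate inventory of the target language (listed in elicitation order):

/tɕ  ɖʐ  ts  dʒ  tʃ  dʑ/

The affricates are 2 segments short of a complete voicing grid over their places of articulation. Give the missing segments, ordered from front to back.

alveolar: voiceless /ts/, voiced —.
postalveolar: voiceless /tʃ/, voiced /dʒ/.
retroflex: voiceless —, voiced /ɖʐ/.
alveolo-palatal: voiceless /tɕ/, voiced /dʑ/.
Gaps, from front to back: alveolar lacks voiced (/dz/); retroflex lacks voiceless (/ʈʂ/).

/dz/, /ʈʂ/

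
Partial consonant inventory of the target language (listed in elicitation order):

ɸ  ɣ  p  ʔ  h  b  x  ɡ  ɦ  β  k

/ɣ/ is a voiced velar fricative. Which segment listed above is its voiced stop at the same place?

/ɡ/

The voiced stop at the same place is a voiced velar stop — in this inventory, /ɡ/.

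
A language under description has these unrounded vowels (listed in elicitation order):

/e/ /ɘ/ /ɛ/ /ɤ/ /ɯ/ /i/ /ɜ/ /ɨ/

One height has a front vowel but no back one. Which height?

low-mid

Front: /i/ (high), /e/ (high-mid), /ɛ/ (low-mid).
Central: /ɨ/ (high), /ɘ/ (high-mid), /ɜ/ (low-mid).
Back: /ɯ/ (high), /ɤ/ (high-mid).
Every height has a back member except low-mid, where /ʌ/ would be expected.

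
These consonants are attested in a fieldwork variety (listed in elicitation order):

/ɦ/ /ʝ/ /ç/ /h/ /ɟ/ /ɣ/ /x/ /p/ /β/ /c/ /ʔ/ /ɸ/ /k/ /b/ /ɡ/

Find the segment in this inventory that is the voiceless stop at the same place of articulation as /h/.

/h/ is a voiceless glottal fricative.
The voiceless stop at the same place is a voiceless glottal stop — in this inventory, /ʔ/.

/ʔ/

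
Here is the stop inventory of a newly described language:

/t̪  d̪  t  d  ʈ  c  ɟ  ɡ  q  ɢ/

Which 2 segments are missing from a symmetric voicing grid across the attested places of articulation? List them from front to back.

place of articulation  voiceless  voiced  
dental            t̪        d̪      
alveolar          t         d       
retroflex         ʈ         —       
palatal           c         ɟ       
velar             —         ɡ       
uvular            q         ɢ       
Gaps, from front to back: retroflex lacks voiced (/ɖ/); velar lacks voiceless (/k/).

/ɖ/, /k/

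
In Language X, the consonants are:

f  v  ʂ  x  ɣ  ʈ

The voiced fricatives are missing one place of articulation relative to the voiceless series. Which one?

labiodental: voiceless /f/, voiced /v/.
retroflex: voiceless /ʂ/, voiced —.
velar: voiceless /x/, voiced /ɣ/.
Every place of articulation has a voiced member except retroflex, where /ʐ/ would be expected.

retroflex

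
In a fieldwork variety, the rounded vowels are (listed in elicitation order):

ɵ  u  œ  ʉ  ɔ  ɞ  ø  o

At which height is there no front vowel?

high

high: front —, central /ʉ/, back /u/.
high-mid: front /ø/, central /ɵ/, back /o/.
low-mid: front /œ/, central /ɞ/, back /ɔ/.
Every height has a front member except high, where /y/ would be expected.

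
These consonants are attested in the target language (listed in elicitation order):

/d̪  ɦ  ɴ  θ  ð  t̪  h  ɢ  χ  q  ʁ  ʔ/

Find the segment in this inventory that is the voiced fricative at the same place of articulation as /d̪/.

/ð/

/d̪/ is a voiced dental stop.
The voiced fricative at the same place is a voiced dental fricative — in this inventory, /ð/.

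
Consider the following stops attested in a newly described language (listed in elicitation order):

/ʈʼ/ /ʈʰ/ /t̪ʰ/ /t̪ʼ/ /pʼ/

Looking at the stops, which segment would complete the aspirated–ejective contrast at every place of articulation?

place of articulation  aspirated  ejective
bilabial          —         pʼ      
dental            t̪ʰ       t̪ʼ     
retroflex         ʈʰ        ʈʼ      
The bilabial row has no aspirated member, so the gap is the aspirated bilabial stop /pʰ/.

/pʰ/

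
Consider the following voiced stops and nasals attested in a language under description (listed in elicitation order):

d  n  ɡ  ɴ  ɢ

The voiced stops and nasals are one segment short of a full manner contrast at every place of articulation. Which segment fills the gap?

place of articulation  oral stop  nasal   
alveolar          d         n       
velar             ɡ         —       
uvular            ɢ         ɴ       
The velar row has no nasal member, so the gap is the velar nasal /ŋ/.

/ŋ/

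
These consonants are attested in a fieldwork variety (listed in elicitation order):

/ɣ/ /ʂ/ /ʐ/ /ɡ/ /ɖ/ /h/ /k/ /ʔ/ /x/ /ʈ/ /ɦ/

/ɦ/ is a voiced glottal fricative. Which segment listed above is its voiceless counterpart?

/h/

The voiceless counterpart is a voiceless glottal fricative — in this inventory, /h/.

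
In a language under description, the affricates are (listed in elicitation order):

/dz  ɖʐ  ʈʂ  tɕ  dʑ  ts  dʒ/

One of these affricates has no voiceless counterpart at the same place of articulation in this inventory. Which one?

/dʒ/

Alveolar: /ts/ ~ /dz/
Retroflex: /ʈʂ/ ~ /ɖʐ/
Alveolo-palatal: /tɕ/ ~ /dʑ/
Postalveolar: only /dʒ/ (voiced); no voiceless partner.
So /dʒ/ is the unpaired segment.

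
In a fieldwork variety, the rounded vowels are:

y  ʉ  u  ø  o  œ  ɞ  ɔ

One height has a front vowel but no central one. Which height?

high-mid

high: front /y/, central /ʉ/, back /u/.
high-mid: front /ø/, central —, back /o/.
low-mid: front /œ/, central /ɞ/, back /ɔ/.
Every height has a central member except high-mid, where /ɵ/ would be expected.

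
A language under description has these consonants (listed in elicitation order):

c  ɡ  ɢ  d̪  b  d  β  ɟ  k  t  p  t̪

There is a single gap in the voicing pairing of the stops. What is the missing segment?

/q/

bilabial: voiceless /p/, voiced /b/.
dental: voiceless /t̪/, voiced /d̪/.
alveolar: voiceless /t/, voiced /d/.
palatal: voiceless /c/, voiced /ɟ/.
velar: voiceless /k/, voiced /ɡ/.
uvular: voiceless —, voiced /ɢ/.
The uvular row has no voiceless member, so the gap is the voiceless uvular stop /q/.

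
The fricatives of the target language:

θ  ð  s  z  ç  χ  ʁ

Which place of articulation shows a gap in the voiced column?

palatal

dental: voiceless /θ/, voiced /ð/.
alveolar: voiceless /s/, voiced /z/.
palatal: voiceless /ç/, voiced —.
uvular: voiceless /χ/, voiced /ʁ/.
Every place of articulation has a voiced member except palatal, where /ʝ/ would be expected.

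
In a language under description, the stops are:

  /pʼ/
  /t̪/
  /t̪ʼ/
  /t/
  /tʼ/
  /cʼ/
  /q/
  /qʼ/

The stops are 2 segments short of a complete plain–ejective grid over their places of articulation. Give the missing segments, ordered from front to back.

Plain: /t̪/ (dental), /t/ (alveolar), /q/ (uvular).
Ejective: /pʼ/ (bilabial), /t̪ʼ/ (dental), /tʼ/ (alveolar), /cʼ/ (palatal), /qʼ/ (uvular).
Gaps, from front to back: bilabial lacks plain (/p/); palatal lacks plain (/c/).

/p/, /c/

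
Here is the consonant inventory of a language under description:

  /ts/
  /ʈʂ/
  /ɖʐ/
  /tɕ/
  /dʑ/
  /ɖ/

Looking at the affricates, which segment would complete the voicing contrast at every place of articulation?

alveolar: voiceless /ts/, voiced —.
retroflex: voiceless /ʈʂ/, voiced /ɖʐ/.
alveolo-palatal: voiceless /tɕ/, voiced /dʑ/.
The alveolar row has no voiced member, so the gap is the voiced alveolar affricate /dz/.

/dz/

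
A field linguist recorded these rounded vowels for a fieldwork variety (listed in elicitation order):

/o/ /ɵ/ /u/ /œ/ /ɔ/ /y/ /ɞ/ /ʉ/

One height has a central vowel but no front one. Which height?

high: front /y/, central /ʉ/, back /u/.
high-mid: front —, central /ɵ/, back /o/.
low-mid: front /œ/, central /ɞ/, back /ɔ/.
Every height has a front member except high-mid, where /ø/ would be expected.

high-mid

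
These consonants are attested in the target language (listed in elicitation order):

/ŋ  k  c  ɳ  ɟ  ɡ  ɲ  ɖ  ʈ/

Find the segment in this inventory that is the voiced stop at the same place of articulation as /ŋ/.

/ɡ/

/ŋ/ is a velar nasal.
The voiced stop at the same place is a voiced velar stop — in this inventory, /ɡ/.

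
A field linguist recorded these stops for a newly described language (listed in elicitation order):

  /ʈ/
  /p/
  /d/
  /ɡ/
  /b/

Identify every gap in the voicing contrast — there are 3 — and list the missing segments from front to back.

Voiceless: /p/ (bilabial), /ʈ/ (retroflex).
Voiced: /b/ (bilabial), /d/ (alveolar), /ɡ/ (velar).
Gaps, from front to back: alveolar lacks voiceless (/t/); retroflex lacks voiced (/ɖ/); velar lacks voiceless (/k/).

/t/, /ɖ/, /k/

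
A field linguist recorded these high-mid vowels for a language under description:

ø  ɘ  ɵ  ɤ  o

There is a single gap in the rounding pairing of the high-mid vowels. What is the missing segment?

front: unrounded —, rounded /ø/.
central: unrounded /ɘ/, rounded /ɵ/.
back: unrounded /ɤ/, rounded /o/.
The front row has no unrounded member, so the gap is the front unrounded vowel /e/.

/e/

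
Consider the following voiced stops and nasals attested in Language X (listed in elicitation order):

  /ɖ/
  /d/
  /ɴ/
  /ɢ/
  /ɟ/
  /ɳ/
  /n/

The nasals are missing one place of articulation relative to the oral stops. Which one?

alveolar: oral stop /d/, nasal /n/.
retroflex: oral stop /ɖ/, nasal /ɳ/.
palatal: oral stop /ɟ/, nasal —.
uvular: oral stop /ɢ/, nasal /ɴ/.
Every place of articulation has a nasal member except palatal, where /ɲ/ would be expected.

palatal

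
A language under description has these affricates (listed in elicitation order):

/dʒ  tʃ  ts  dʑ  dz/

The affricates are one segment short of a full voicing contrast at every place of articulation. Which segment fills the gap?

/tɕ/

place of articulation  voiceless  voiced  
alveolar          ts        dz      
postalveolar      tʃ        dʒ      
alveolo-palatal   —         dʑ      
The alveolo-palatal row has no voiceless member, so the gap is the voiceless alveolo-palatal affricate /tɕ/.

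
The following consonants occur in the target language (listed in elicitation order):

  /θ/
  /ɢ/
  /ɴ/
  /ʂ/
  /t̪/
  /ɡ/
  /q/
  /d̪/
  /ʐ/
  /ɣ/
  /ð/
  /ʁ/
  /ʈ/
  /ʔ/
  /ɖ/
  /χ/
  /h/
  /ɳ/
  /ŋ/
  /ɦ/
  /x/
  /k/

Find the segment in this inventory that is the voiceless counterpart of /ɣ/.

/ɣ/ is a voiced velar fricative.
The voiceless counterpart is a voiceless velar fricative — in this inventory, /x/.

/x/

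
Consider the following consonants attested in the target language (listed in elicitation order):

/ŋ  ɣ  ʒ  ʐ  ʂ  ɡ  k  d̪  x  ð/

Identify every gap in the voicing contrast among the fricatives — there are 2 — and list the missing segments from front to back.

Voiceless: /ʂ/ (retroflex), /x/ (velar).
Voiced: /ð/ (dental), /ʒ/ (postalveolar), /ʐ/ (retroflex), /ɣ/ (velar).
Gaps, from front to back: dental lacks voiceless (/θ/); postalveolar lacks voiceless (/ʃ/).

/θ/, /ʃ/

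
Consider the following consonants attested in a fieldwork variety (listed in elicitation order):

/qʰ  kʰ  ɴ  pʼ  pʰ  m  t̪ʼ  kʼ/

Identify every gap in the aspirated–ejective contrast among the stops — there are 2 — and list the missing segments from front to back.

/t̪ʰ/, /qʼ/

Aspirated: /pʰ/ (bilabial), /kʰ/ (velar), /qʰ/ (uvular).
Ejective: /pʼ/ (bilabial), /t̪ʼ/ (dental), /kʼ/ (velar).
Gaps, from front to back: dental lacks aspirated (/t̪ʰ/); uvular lacks ejective (/qʼ/).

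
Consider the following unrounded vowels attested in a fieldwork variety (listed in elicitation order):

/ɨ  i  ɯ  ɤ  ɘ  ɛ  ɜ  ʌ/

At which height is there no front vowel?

Front: /i/ (high), /ɛ/ (low-mid).
Central: /ɨ/ (high), /ɘ/ (high-mid), /ɜ/ (low-mid).
Back: /ɯ/ (high), /ɤ/ (high-mid), /ʌ/ (low-mid).
Every height has a front member except high-mid, where /e/ would be expected.

high-mid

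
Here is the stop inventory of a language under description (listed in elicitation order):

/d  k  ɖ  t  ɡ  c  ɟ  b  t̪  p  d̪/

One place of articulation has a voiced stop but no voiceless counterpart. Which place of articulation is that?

retroflex

place of articulation  voiceless  voiced  
bilabial          p         b       
dental            t̪        d̪      
alveolar          t         d       
retroflex         —         ɖ       
palatal           c         ɟ       
velar             k         ɡ       
Every place of articulation has a voiceless member except retroflex, where /ʈ/ would be expected.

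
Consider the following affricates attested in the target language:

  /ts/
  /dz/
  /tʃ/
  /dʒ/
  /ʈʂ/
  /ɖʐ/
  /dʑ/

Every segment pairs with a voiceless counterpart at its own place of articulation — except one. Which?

/dʑ/

Alveolar: /ts/ ~ /dz/
Postalveolar: /tʃ/ ~ /dʒ/
Retroflex: /ʈʂ/ ~ /ɖʐ/
Alveolo-palatal: only /dʑ/ (voiced); no voiceless partner.
So /dʑ/ is the unpaired segment.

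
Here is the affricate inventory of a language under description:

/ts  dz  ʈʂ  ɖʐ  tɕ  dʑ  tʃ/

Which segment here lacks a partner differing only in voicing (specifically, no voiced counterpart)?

/tʃ/

Alveolar: /ts/ ~ /dz/
Retroflex: /ʈʂ/ ~ /ɖʐ/
Alveolo-palatal: /tɕ/ ~ /dʑ/
Postalveolar: only /tʃ/ (voiceless); no voiced partner.
So /tʃ/ is the unpaired segment.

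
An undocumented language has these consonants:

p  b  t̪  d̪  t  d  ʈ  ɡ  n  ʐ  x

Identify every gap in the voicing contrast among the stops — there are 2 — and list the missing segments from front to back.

Voiceless: /p/ (bilabial), /t̪/ (dental), /t/ (alveolar), /ʈ/ (retroflex).
Voiced: /b/ (bilabial), /d̪/ (dental), /d/ (alveolar), /ɡ/ (velar).
Gaps, from front to back: retroflex lacks voiced (/ɖ/); velar lacks voiceless (/k/).

/ɖ/, /k/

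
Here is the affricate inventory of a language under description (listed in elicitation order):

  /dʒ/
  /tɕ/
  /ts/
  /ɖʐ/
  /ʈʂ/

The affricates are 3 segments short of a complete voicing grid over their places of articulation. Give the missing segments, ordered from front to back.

/dz/, /tʃ/, /dʑ/

alveolar: voiceless /ts/, voiced —.
postalveolar: voiceless —, voiced /dʒ/.
retroflex: voiceless /ʈʂ/, voiced /ɖʐ/.
alveolo-palatal: voiceless /tɕ/, voiced —.
Gaps, from front to back: alveolar lacks voiced (/dz/); postalveolar lacks voiceless (/tʃ/); alveolo-palatal lacks voiced (/dʑ/).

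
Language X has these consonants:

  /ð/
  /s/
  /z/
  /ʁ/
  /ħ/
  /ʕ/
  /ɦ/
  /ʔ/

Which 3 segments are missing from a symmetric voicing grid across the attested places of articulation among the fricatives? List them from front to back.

/θ/, /χ/, /h/

place of articulation  voiceless  voiced  
dental            —         ð       
alveolar          s         z       
uvular            —         ʁ       
pharyngeal        ħ         ʕ       
glottal           —         ɦ       
Gaps, from front to back: dental lacks voiceless (/θ/); uvular lacks voiceless (/χ/); glottal lacks voiceless (/h/).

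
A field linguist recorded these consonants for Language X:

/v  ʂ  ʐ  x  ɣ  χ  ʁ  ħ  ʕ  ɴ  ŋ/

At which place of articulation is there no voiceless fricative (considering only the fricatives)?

labiodental: voiceless —, voiced /v/.
retroflex: voiceless /ʂ/, voiced /ʐ/.
velar: voiceless /x/, voiced /ɣ/.
uvular: voiceless /χ/, voiced /ʁ/.
pharyngeal: voiceless /ħ/, voiced /ʕ/.
Every place of articulation has a voiceless member except labiodental, where /f/ would be expected.

labiodental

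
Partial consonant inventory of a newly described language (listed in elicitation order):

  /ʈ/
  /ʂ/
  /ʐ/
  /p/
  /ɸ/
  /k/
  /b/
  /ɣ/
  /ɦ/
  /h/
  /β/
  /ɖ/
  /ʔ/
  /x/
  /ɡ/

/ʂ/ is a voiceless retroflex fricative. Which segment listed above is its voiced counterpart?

The voiced counterpart is a voiced retroflex fricative — in this inventory, /ʐ/.

/ʐ/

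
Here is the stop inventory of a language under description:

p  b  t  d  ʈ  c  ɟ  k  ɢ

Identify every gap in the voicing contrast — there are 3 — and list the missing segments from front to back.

/ɖ/, /ɡ/, /q/

bilabial: voiceless /p/, voiced /b/.
alveolar: voiceless /t/, voiced /d/.
retroflex: voiceless /ʈ/, voiced —.
palatal: voiceless /c/, voiced /ɟ/.
velar: voiceless /k/, voiced —.
uvular: voiceless —, voiced /ɢ/.
Gaps, from front to back: retroflex lacks voiced (/ɖ/); velar lacks voiced (/ɡ/); uvular lacks voiceless (/q/).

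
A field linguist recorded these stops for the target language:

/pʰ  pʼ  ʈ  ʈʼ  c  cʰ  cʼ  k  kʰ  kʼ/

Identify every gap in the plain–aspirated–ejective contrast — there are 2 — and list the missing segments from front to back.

place of articulation  plain     aspirated  ejective
bilabial          —         pʰ        pʼ      
retroflex         ʈ         —         ʈʼ      
palatal           c         cʰ        cʼ      
velar             k         kʰ        kʼ      
Gaps, from front to back: bilabial lacks plain (/p/); retroflex lacks aspirated (/ʈʰ/).

/p/, /ʈʰ/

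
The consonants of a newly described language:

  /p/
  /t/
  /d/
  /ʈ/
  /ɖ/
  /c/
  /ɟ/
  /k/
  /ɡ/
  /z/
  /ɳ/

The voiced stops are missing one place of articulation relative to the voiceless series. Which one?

place of articulation  voiceless  voiced  
bilabial          p         —       
alveolar          t         d       
retroflex         ʈ         ɖ       
palatal           c         ɟ       
velar             k         ɡ       
Every place of articulation has a voiced member except bilabial, where /b/ would be expected.

bilabial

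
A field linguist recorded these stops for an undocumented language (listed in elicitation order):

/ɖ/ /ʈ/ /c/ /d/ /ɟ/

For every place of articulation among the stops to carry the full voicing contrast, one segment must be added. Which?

/t/

place of articulation  voiceless  voiced  
alveolar          —         d       
retroflex         ʈ         ɖ       
palatal           c         ɟ       
The alveolar row has no voiceless member, so the gap is the voiceless alveolar stop /t/.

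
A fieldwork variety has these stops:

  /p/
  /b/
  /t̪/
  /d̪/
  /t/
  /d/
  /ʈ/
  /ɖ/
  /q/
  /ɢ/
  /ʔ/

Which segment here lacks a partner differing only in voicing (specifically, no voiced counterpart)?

Bilabial: /p/ ~ /b/
Dental: /t̪/ ~ /d̪/
Alveolar: /t/ ~ /d/
Retroflex: /ʈ/ ~ /ɖ/
Uvular: /q/ ~ /ɢ/
Glottal: only /ʔ/ (voiceless); no voiced partner.
So /ʔ/ is the unpaired segment.

/ʔ/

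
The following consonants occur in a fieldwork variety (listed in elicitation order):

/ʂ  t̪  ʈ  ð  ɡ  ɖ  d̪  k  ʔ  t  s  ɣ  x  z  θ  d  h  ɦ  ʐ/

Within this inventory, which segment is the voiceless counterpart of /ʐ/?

/ʂ/

/ʐ/ is a voiced retroflex fricative.
The voiceless counterpart is a voiceless retroflex fricative — in this inventory, /ʂ/.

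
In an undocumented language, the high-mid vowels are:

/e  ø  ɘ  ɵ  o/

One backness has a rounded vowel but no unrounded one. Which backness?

back

backness          unrounded  rounded 
front             e         ø       
central           ɘ         ɵ       
back              —         o       
Every backness has an unrounded member except back, where /ɤ/ would be expected.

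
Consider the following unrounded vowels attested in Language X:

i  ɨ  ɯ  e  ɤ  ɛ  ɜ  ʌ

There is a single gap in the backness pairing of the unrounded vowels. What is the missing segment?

high: front /i/, central /ɨ/, back /ɯ/.
high-mid: front /e/, central —, back /ɤ/.
low-mid: front /ɛ/, central /ɜ/, back /ʌ/.
The high-mid row has no central member, so the gap is the high-mid central unrounded vowel /ɘ/.

/ɘ/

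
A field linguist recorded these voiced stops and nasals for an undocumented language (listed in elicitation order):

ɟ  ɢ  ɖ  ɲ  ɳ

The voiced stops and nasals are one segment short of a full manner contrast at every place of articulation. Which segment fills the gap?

place of articulation  oral stop  nasal   
retroflex         ɖ         ɳ       
palatal           ɟ         ɲ       
uvular            ɢ         —       
The uvular row has no nasal member, so the gap is the uvular nasal /ɴ/.

/ɴ/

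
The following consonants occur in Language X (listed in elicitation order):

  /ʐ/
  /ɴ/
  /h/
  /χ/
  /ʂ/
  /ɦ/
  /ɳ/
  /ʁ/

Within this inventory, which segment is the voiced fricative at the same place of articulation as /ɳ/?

/ʐ/

/ɳ/ is a retroflex nasal.
The voiced fricative at the same place is a voiced retroflex fricative — in this inventory, /ʐ/.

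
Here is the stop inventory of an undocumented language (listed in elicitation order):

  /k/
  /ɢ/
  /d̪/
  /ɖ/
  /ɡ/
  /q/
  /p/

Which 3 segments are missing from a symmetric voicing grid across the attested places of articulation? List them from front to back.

/b/, /t̪/, /ʈ/

bilabial: voiceless /p/, voiced —.
dental: voiceless —, voiced /d̪/.
retroflex: voiceless —, voiced /ɖ/.
velar: voiceless /k/, voiced /ɡ/.
uvular: voiceless /q/, voiced /ɢ/.
Gaps, from front to back: bilabial lacks voiced (/b/); dental lacks voiceless (/t̪/); retroflex lacks voiceless (/ʈ/).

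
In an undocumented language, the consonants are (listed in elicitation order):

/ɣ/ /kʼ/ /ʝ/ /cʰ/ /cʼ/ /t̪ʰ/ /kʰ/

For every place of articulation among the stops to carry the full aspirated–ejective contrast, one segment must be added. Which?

dental: aspirated /t̪ʰ/, ejective —.
palatal: aspirated /cʰ/, ejective /cʼ/.
velar: aspirated /kʰ/, ejective /kʼ/.
The dental row has no ejective member, so the gap is the ejective dental stop /t̪ʼ/.

/t̪ʼ/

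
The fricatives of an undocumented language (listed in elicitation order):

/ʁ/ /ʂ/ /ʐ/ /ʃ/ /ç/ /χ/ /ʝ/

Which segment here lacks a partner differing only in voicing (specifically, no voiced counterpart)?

Retroflex: /ʂ/ ~ /ʐ/
Palatal: /ç/ ~ /ʝ/
Uvular: /χ/ ~ /ʁ/
Postalveolar: only /ʃ/ (voiceless); no voiced partner.
So /ʃ/ is the unpaired segment.

/ʃ/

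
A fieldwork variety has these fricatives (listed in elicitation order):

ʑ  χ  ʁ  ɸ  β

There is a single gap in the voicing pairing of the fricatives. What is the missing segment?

/ɕ/

Voiceless: /ɸ/ (bilabial), /χ/ (uvular).
Voiced: /β/ (bilabial), /ʑ/ (alveolo-palatal), /ʁ/ (uvular).
The alveolo-palatal row has no voiceless member, so the gap is the voiceless alveolo-palatal fricative /ɕ/.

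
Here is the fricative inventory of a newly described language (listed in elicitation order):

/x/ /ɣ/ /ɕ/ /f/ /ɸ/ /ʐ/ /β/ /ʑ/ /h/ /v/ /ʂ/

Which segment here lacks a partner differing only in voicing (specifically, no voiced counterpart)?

/h/

Bilabial: /ɸ/ ~ /β/
Labiodental: /f/ ~ /v/
Retroflex: /ʂ/ ~ /ʐ/
Alveolo-palatal: /ɕ/ ~ /ʑ/
Velar: /x/ ~ /ɣ/
Glottal: only /h/ (voiceless); no voiced partner.
So /h/ is the unpaired segment.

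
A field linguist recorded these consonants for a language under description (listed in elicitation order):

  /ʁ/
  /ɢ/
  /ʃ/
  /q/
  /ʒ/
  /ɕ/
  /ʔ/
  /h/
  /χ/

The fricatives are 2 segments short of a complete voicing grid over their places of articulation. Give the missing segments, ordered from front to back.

/ʑ/, /ɦ/

Voiceless: /ʃ/ (postalveolar), /ɕ/ (alveolo-palatal), /χ/ (uvular), /h/ (glottal).
Voiced: /ʒ/ (postalveolar), /ʁ/ (uvular).
Gaps, from front to back: alveolo-palatal lacks voiced (/ʑ/); glottal lacks voiced (/ɦ/).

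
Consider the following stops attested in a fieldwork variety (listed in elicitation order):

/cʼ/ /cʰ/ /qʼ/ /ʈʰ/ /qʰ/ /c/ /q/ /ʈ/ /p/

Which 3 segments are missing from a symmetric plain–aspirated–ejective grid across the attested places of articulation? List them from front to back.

Plain: /p/ (bilabial), /ʈ/ (retroflex), /c/ (palatal), /q/ (uvular).
Aspirated: /ʈʰ/ (retroflex), /cʰ/ (palatal), /qʰ/ (uvular).
Ejective: /cʼ/ (palatal), /qʼ/ (uvular).
Gaps, from front to back: bilabial lacks aspirated (/pʰ/); bilabial lacks ejective (/pʼ/); retroflex lacks ejective (/ʈʼ/).

/pʰ/, /pʼ/, /ʈʼ/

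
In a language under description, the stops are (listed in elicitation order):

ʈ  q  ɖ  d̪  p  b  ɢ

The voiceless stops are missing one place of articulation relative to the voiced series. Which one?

place of articulation  voiceless  voiced  
bilabial          p         b       
dental            —         d̪      
retroflex         ʈ         ɖ       
uvular            q         ɢ       
Every place of articulation has a voiceless member except dental, where /t̪/ would be expected.

dental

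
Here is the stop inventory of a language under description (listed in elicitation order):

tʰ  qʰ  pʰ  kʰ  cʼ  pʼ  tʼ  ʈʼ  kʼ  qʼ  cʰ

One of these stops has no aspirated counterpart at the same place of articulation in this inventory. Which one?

Bilabial: /pʰ/ ~ /pʼ/
Alveolar: /tʰ/ ~ /tʼ/
Palatal: /cʰ/ ~ /cʼ/
Velar: /kʰ/ ~ /kʼ/
Uvular: /qʰ/ ~ /qʼ/
Retroflex: only /ʈʼ/ (ejective); no aspirated partner.
So /ʈʼ/ is the unpaired segment.

/ʈʼ/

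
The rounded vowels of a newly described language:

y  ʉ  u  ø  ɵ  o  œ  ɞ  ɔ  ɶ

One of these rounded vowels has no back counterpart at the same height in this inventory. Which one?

/ɶ/

High: /y/ ~ /ʉ/ ~ /u/
High-mid: /ø/ ~ /ɵ/ ~ /o/
Low-mid: /œ/ ~ /ɞ/ ~ /ɔ/
Low: only /ɶ/ (front); no back partner.
So /ɶ/ is the unpaired segment.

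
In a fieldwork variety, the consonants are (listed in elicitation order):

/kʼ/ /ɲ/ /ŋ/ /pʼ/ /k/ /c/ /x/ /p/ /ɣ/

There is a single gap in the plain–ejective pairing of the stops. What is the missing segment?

/cʼ/

place of articulation  plain     ejective
bilabial          p         pʼ      
palatal           c         —       
velar             k         kʼ      
The palatal row has no ejective member, so the gap is the ejective palatal stop /cʼ/.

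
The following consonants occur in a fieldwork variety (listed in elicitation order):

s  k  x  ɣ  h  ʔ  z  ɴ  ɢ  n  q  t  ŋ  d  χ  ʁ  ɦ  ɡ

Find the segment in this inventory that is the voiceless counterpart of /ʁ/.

/χ/

/ʁ/ is a voiced uvular fricative.
The voiceless counterpart is a voiceless uvular fricative — in this inventory, /χ/.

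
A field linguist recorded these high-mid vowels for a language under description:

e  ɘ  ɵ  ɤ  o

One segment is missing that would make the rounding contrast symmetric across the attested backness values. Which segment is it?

/ø/

front: unrounded /e/, rounded —.
central: unrounded /ɘ/, rounded /ɵ/.
back: unrounded /ɤ/, rounded /o/.
The front row has no rounded member, so the gap is the front rounded vowel /ø/.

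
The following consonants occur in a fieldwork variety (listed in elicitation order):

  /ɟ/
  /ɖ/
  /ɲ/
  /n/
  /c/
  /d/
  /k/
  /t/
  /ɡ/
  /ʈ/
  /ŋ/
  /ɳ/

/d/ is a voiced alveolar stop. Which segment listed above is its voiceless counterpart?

The voiceless counterpart is a voiceless alveolar stop — in this inventory, /t/.

/t/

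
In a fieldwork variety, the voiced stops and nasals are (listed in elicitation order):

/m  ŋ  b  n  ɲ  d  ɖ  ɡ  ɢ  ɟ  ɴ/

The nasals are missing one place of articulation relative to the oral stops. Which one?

place of articulation  oral stop  nasal   
bilabial          b         m       
alveolar          d         n       
retroflex         ɖ         —       
palatal           ɟ         ɲ       
velar             ɡ         ŋ       
uvular            ɢ         ɴ       
Every place of articulation has a nasal member except retroflex, where /ɳ/ would be expected.

retroflex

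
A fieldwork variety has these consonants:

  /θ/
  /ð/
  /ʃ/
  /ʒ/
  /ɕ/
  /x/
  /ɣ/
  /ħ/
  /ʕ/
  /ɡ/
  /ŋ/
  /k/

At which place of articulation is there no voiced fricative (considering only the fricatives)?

alveolo-palatal

Voiceless: /θ/ (dental), /ʃ/ (postalveolar), /ɕ/ (alveolo-palatal), /x/ (velar), /ħ/ (pharyngeal).
Voiced: /ð/ (dental), /ʒ/ (postalveolar), /ɣ/ (velar), /ʕ/ (pharyngeal).
Every place of articulation has a voiced member except alveolo-palatal, where /ʑ/ would be expected.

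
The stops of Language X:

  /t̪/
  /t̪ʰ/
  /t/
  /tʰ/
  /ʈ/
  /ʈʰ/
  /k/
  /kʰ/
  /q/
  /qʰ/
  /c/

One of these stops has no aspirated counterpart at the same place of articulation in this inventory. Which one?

/c/

Dental: /t̪/ ~ /t̪ʰ/
Alveolar: /t/ ~ /tʰ/
Retroflex: /ʈ/ ~ /ʈʰ/
Velar: /k/ ~ /kʰ/
Uvular: /q/ ~ /qʰ/
Palatal: only /c/ (plain); no aspirated partner.
So /c/ is the unpaired segment.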